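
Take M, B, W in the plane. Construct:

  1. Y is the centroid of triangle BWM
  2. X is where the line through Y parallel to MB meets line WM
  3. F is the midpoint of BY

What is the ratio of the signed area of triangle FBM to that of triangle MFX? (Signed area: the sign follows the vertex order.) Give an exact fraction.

[FBM]:[MFX] = -3/4

Work in coordinates with M = (0, 0), B = (1, 0), W = (0, 1).
1. Y is the centroid of triangle BWM ⇒ Y = (1/3, 1/3)
2. X is where the line through Y parallel to MB meets line WM ⇒ X = (0, 1/3)
3. F is the midpoint of BY ⇒ F = (2/3, 1/6)
2·[FBM] = -1/6, 2·[MFX] = 2/9
[FBM]:[MFX] = -1/6:2/9 = -3/4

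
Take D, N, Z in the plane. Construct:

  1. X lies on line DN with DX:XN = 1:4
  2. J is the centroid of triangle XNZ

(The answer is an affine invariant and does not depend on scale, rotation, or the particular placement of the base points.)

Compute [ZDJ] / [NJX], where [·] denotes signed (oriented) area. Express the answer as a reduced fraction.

Choose coordinates D = (0, 0), N = (1, 0), Z = (0, 1).
1. X lies on line DN with DX:XN = 1:4 ⇒ X = (1/5, 0)
2. J is the centroid of triangle XNZ ⇒ J = (2/5, 1/3)
2·[ZDJ] = 2/5, 2·[NJX] = 4/15
[ZDJ]:[NJX] = 2/5:4/15 = 3/2

[ZDJ]:[NJX] = 3/2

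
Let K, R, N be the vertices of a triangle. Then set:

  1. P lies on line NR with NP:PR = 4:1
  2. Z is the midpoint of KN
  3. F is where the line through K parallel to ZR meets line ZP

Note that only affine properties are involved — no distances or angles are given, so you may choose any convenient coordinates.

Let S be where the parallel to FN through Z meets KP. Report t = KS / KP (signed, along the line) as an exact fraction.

Work in coordinates with K = (0, 0), R = (1, 0), N = (0, 1).
1. P lies on line NR with NP:PR = 4:1 ⇒ P = (4/5, 1/5)
2. Z is the midpoint of KN ⇒ Z = (0, 1/2)
3. F is where the line through K parallel to ZR meets line ZP ⇒ F = (-4, 2)
through Z parallel to FN: direction (4, -1); meets KP at S = (1, 1/4)
S = K + t·(P−K) with t = 5/4

t = 5/4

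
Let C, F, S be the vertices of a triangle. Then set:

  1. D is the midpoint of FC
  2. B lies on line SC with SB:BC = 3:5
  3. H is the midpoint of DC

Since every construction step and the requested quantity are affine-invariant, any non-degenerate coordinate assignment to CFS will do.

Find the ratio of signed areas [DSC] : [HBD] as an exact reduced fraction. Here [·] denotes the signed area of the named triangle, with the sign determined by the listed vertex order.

[DSC]:[HBD] = -16/5

Assign C = (0, 0), F = (1, 0), S = (0, 1) — the answer is frame-independent, so this choice is without loss of generality.
1. D is the midpoint of FC ⇒ D = (1/2, 0)
2. B lies on line SC with SB:BC = 3:5 ⇒ B = (0, 5/8)
3. H is the midpoint of DC ⇒ H = (1/4, 0)
2·[DSC] = 1/2, 2·[HBD] = -5/32
[DSC]:[HBD] = 1/2:-5/32 = -16/5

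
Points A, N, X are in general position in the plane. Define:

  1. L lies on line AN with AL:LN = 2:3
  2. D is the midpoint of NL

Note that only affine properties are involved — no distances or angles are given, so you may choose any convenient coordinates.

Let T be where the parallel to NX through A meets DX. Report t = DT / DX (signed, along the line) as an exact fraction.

Choose coordinates A = (0, 0), N = (1, 0), X = (0, 1).
1. L lies on line AN with AL:LN = 2:3 ⇒ L = (2/5, 0)
2. D is the midpoint of NL ⇒ D = (7/10, 0)
through A parallel to NX: direction (-1, 1); meets DX at T = (7/3, -7/3)
T = D + t·(X−D) with t = -7/3

t = -7/3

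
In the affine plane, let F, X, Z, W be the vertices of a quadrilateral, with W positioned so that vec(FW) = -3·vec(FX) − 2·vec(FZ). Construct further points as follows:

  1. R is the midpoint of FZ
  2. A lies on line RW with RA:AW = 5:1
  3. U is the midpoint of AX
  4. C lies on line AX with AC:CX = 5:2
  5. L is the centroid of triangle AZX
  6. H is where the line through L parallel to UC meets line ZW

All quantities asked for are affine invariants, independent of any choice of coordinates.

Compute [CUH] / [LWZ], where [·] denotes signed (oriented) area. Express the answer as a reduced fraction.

[CUH]:[LWZ] = 61/350

Work in coordinates with F = (0, 0), X = (1, 0), Z = (0, 1), W = (-3, -2).
1. R is the midpoint of FZ ⇒ R = (0, 1/2)
2. A lies on line RW with RA:AW = 5:1 ⇒ A = (-5/2, -19/12)
3. U is the midpoint of AX ⇒ U = (-3/4, -19/24)
4. C lies on line AX with AC:CX = 5:2 ⇒ C = (0, -19/42)
5. L is the centroid of triangle AZX ⇒ L = (-1/2, -7/36)
6. H is where the line through L parallel to UC meets line ZW ⇒ H = (-122/69, -53/69)
2·[CUH] = -61/168, 2·[LWZ] = -25/12
[CUH]:[LWZ] = -61/168:-25/12 = 61/350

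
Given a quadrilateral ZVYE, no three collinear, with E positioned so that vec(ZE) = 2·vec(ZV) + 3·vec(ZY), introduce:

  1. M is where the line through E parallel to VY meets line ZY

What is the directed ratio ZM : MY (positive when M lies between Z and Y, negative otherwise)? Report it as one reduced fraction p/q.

ZM:MY = -5/4

Set Z = (0, 0), V = (1, 0), Y = (0, 1), E = (2, 3); any affine frame gives the same invariant.
1. M is where the line through E parallel to VY meets line ZY ⇒ M = (0, 5)
M = Z + t·(Y−Z) with t = 5, so ZM:MY = t:(1−t) = 5:-4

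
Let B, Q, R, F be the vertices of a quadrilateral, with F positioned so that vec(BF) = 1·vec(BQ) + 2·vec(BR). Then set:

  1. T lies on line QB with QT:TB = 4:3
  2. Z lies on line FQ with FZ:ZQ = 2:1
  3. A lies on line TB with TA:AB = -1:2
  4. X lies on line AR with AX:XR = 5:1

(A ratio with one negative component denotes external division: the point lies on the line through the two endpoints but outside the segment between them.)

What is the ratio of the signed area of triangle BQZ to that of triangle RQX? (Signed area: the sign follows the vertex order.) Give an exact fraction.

[BQZ]:[RQX] = -28

Choose coordinates B = (0, 0), Q = (1, 0), R = (0, 1), F = (1, 2).
1. T lies on line QB with QT:TB = 4:3 ⇒ T = (3/7, 0)
2. Z lies on line FQ with FZ:ZQ = 2:1 ⇒ Z = (1, 2/3)
3. A lies on line TB with TA:AB = -1:2 ⇒ A = (6/7, 0)
4. X lies on line AR with AX:XR = 5:1 ⇒ X = (1/7, 5/6)
2·[BQZ] = 2/3, 2·[RQX] = -1/42
[BQZ]:[RQX] = 2/3:-1/42 = -28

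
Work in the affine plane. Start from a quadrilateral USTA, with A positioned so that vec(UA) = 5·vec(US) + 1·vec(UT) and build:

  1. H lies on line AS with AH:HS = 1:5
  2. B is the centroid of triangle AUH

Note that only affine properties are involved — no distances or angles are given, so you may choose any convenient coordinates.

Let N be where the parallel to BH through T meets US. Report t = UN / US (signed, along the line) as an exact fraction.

Work in coordinates with U = (0, 0), S = (1, 0), T = (0, 1), A = (5, 1).
1. H lies on line AS with AH:HS = 1:5 ⇒ H = (13/3, 5/6)
2. B is the centroid of triangle AUH ⇒ B = (28/9, 11/18)
through T parallel to BH: direction (11/9, 2/9); meets US at N = (-11/2, 0)
N = U + t·(S−U) with t = -11/2

t = -11/2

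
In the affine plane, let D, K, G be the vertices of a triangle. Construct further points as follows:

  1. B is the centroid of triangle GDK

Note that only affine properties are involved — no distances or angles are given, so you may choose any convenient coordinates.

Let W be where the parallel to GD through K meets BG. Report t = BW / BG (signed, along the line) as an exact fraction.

t = -2

Assign D = (0, 0), K = (1, 0), G = (0, 1) — the answer is frame-independent, so this choice is without loss of generality.
1. B is the centroid of triangle GDK ⇒ B = (1/3, 1/3)
through K parallel to GD: direction (0, -1); meets BG at W = (1, -1)
W = B + t·(G−B) with t = -2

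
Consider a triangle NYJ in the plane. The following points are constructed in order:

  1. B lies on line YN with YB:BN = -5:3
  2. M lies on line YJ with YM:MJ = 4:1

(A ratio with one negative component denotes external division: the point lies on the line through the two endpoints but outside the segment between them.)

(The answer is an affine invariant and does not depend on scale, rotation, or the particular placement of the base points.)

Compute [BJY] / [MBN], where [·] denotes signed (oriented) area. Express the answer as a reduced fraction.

Choose coordinates N = (0, 0), Y = (1, 0), J = (0, 1).
1. B lies on line YN with YB:BN = -5:3 ⇒ B = (-3/2, 0)
2. M lies on line YJ with YM:MJ = 4:1 ⇒ M = (1/5, 4/5)
2·[BJY] = -5/2, 2·[MBN] = 6/5
[BJY]:[MBN] = -5/2:6/5 = -25/12

[BJY]:[MBN] = -25/12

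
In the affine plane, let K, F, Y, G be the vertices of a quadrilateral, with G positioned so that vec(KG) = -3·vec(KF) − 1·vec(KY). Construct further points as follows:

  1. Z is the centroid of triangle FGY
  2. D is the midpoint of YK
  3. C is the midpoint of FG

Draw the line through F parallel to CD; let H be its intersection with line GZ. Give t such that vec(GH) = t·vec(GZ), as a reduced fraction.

t = 9/4

Set K = (0, 0), F = (1, 0), Y = (0, 1), G = (-3, -1); any affine frame gives the same invariant.
1. Z is the centroid of triangle FGY ⇒ Z = (-2/3, 0)
2. D is the midpoint of YK ⇒ D = (0, 1/2)
3. C is the midpoint of FG ⇒ C = (-1, -1/2)
through F parallel to CD: direction (1, 1); meets GZ at H = (9/4, 5/4)
H = G + t·(Z−G) with t = 9/4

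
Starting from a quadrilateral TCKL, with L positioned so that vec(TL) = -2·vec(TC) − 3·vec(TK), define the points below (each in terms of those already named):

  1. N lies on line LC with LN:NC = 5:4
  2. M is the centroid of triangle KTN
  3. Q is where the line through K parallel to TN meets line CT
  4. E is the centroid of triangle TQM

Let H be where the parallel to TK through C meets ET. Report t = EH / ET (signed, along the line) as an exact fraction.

t = 121/13

Work in coordinates with T = (0, 0), C = (1, 0), K = (0, 1), L = (-2, -3).
1. N lies on line LC with LN:NC = 5:4 ⇒ N = (-1/3, -4/3)
2. M is the centroid of triangle KTN ⇒ M = (-1/9, -1/9)
3. Q is where the line through K parallel to TN meets line CT ⇒ Q = (-1/4, 0)
4. E is the centroid of triangle TQM ⇒ E = (-13/108, -1/27)
through C parallel to TK: direction (0, 1); meets ET at H = (1, 4/13)
H = E + t·(T−E) with t = 121/13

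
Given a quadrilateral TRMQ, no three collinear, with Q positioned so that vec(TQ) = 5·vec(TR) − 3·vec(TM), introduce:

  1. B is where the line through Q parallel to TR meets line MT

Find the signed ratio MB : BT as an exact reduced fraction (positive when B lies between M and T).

MB:BT = -4/3

Assign T = (0, 0), R = (1, 0), M = (0, 1), Q = (5, -3) — the answer is frame-independent, so this choice is without loss of generality.
1. B is where the line through Q parallel to TR meets line MT ⇒ B = (0, -3)
B = M + t·(T−M) with t = 4, so MB:BT = t:(1−t) = 4:-3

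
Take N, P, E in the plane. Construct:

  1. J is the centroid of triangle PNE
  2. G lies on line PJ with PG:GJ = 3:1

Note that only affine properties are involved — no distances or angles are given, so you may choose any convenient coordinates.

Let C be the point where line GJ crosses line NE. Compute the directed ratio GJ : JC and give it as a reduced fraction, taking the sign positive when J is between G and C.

GJ:JC = 1/2

Assign N = (0, 0), P = (1, 0), E = (0, 1) — the answer is frame-independent, so this choice is without loss of generality.
1. J is the centroid of triangle PNE ⇒ J = (1/3, 1/3)
2. G lies on line PJ with PG:GJ = 3:1 ⇒ G = (1/2, 1/4)
line GJ meets NE at C = (0, 1/2)
J = G + t·(C−G) with t = 1/3, so GJ:JC = 1/3:2/3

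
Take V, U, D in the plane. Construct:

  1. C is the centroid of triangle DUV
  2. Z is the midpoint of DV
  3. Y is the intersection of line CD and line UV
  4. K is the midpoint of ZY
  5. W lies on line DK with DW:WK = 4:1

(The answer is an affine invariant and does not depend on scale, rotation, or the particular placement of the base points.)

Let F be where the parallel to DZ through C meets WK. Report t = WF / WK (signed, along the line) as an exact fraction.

Choose coordinates V = (0, 0), U = (1, 0), D = (0, 1).
1. C is the centroid of triangle DUV ⇒ C = (1/3, 1/3)
2. Z is the midpoint of DV ⇒ Z = (0, 1/2)
3. Y is the intersection of line CD and line UV ⇒ Y = (1/2, 0)
4. K is the midpoint of ZY ⇒ K = (1/4, 1/4)
5. W lies on line DK with DW:WK = 4:1 ⇒ W = (1/5, 2/5)
through C parallel to DZ: direction (0, -1/2); meets WK at F = (1/3, 0)
F = W + t·(K−W) with t = 8/3

t = 8/3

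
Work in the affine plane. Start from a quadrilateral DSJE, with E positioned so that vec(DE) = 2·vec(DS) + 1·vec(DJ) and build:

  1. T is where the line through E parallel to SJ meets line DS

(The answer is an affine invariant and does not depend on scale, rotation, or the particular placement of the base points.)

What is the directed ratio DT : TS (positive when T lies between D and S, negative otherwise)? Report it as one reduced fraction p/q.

DT:TS = -3/2

Assign D = (0, 0), S = (1, 0), J = (0, 1), E = (2, 1) — the answer is frame-independent, so this choice is without loss of generality.
1. T is where the line through E parallel to SJ meets line DS ⇒ T = (3, 0)
T = D + t·(S−D) with t = 3, so DT:TS = t:(1−t) = 3:-2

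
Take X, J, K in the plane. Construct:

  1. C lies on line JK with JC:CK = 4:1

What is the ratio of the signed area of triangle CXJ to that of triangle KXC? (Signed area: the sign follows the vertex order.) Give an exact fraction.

[CXJ]:[KXC] = 4

Assign X = (0, 0), J = (1, 0), K = (0, 1) — the answer is frame-independent, so this choice is without loss of generality.
1. C lies on line JK with JC:CK = 4:1 ⇒ C = (1/5, 4/5)
2·[CXJ] = 4/5, 2·[KXC] = 1/5
[CXJ]:[KXC] = 4/5:1/5 = 4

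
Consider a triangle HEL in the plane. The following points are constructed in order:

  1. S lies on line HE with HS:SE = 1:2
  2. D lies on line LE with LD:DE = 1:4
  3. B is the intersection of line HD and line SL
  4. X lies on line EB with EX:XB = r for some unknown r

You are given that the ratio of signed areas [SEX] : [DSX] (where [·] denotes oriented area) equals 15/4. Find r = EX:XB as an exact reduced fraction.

r = 3

Choose coordinates H = (0, 0), E = (1, 0), L = (0, 1).
1. S lies on line HE with HS:SE = 1:2 ⇒ S = (1/3, 0)
2. D lies on line LE with LD:DE = 1:4 ⇒ D = (1/5, 4/5)
3. B is the intersection of line HD and line SL ⇒ B = (1/7, 4/7)
4. With EX:XB = r, write λ = r/(r+1) so X = E + λ·(B−E); X is affine-linear in λ
Every point depending on X is an affine combination of X and λ-independent points, so each such coordinate is linear in λ; the λ² term in each signed area is a multiple of (B−E)×(B−E) = 0, so 2·[SEX] and 2·[DSX] are each linear in λ. Evaluating at λ=0 and λ=1:
  2·[SEX] = 8/21·λ,   2·[DSX] = -64/105·λ + 8/15
So [SEX]:[DSX] = (8/21·λ) / (-64/105·λ + 8/15). Setting this equal to 15/4:
  8/21·λ = 15/4·(-64/105·λ + 8/15)  ⇒  λ = 3/4
Then r = λ/(1−λ) = (3/4)/(1/4) = 3. Check: with r = 3, X = (5/14, 3/7) and [SEX]:[DSX] = 15/4 as required.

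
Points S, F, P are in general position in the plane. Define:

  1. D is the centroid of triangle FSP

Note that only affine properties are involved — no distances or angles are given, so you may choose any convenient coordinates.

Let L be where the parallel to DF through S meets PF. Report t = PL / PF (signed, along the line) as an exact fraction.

Assign S = (0, 0), F = (1, 0), P = (0, 1) — the answer is frame-independent, so this choice is without loss of generality.
1. D is the centroid of triangle FSP ⇒ D = (1/3, 1/3)
through S parallel to DF: direction (2/3, -1/3); meets PF at L = (2, -1)
L = P + t·(F−P) with t = 2

t = 2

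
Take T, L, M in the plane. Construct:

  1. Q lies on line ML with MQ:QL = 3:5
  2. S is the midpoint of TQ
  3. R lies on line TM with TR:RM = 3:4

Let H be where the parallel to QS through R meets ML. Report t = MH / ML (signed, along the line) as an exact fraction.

Assign T = (0, 0), L = (1, 0), M = (0, 1) — the answer is frame-independent, so this choice is without loss of generality.
1. Q lies on line ML with MQ:QL = 3:5 ⇒ Q = (3/8, 5/8)
2. S is the midpoint of TQ ⇒ S = (3/16, 5/16)
3. R lies on line TM with TR:RM = 3:4 ⇒ R = (0, 3/7)
through R parallel to QS: direction (-3/16, -5/16); meets ML at H = (3/14, 11/14)
H = M + t·(L−M) with t = 3/14

t = 3/14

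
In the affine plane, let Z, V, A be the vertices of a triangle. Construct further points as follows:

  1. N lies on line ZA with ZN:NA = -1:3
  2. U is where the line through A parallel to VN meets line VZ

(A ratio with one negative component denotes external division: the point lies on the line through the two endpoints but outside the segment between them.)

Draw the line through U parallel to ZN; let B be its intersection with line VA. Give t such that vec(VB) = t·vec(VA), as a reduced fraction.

Choose coordinates Z = (0, 0), V = (1, 0), A = (0, 1).
1. N lies on line ZA with ZN:NA = -1:3 ⇒ N = (0, -1/2)
2. U is where the line through A parallel to VN meets line VZ ⇒ U = (-2, 0)
through U parallel to ZN: direction (0, -1/2); meets VA at B = (-2, 3)
B = V + t·(A−V) with t = 3

t = 3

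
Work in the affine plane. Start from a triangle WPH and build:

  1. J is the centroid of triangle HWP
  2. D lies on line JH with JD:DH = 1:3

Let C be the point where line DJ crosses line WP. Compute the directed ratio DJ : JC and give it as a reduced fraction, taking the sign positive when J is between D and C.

Assign W = (0, 0), P = (1, 0), H = (0, 1) — the answer is frame-independent, so this choice is without loss of generality.
1. J is the centroid of triangle HWP ⇒ J = (1/3, 1/3)
2. D lies on line JH with JD:DH = 1:3 ⇒ D = (1/4, 1/2)
line DJ meets WP at C = (1/2, 0)
J = D + t·(C−D) with t = 1/3, so DJ:JC = 1/3:2/3

DJ:JC = 1/2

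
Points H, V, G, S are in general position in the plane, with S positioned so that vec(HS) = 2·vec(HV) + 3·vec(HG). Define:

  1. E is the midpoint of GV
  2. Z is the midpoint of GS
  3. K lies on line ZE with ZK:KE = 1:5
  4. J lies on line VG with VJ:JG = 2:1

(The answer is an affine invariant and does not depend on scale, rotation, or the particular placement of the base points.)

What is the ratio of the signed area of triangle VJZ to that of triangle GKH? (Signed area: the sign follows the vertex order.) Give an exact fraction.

Set H = (0, 0), V = (1, 0), G = (0, 1), S = (2, 3); any affine frame gives the same invariant.
1. E is the midpoint of GV ⇒ E = (1/2, 1/2)
2. Z is the midpoint of GS ⇒ Z = (1, 2)
3. K lies on line ZE with ZK:KE = 1:5 ⇒ K = (11/12, 7/4)
4. J lies on line VG with VJ:JG = 2:1 ⇒ J = (1/3, 2/3)
2·[VJZ] = -4/3, 2·[GKH] = -11/12
[VJZ]:[GKH] = -4/3:-11/12 = 16/11

[VJZ]:[GKH] = 16/11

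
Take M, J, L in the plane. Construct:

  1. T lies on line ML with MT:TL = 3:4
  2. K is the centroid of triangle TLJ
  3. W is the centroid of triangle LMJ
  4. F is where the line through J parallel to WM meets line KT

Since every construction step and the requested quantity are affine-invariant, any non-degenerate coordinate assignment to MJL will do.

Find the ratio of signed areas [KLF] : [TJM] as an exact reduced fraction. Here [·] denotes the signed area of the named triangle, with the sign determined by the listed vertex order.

Assign M = (0, 0), J = (1, 0), L = (0, 1) — the answer is frame-independent, so this choice is without loss of generality.
1. T lies on line ML with MT:TL = 3:4 ⇒ T = (0, 3/7)
2. K is the centroid of triangle TLJ ⇒ K = (1/3, 10/21)
3. W is the centroid of triangle LMJ ⇒ W = (1/3, 1/3)
4. F is where the line through J parallel to WM meets line KT ⇒ F = (5/3, 2/3)
2·[KLF] = -16/21, 2·[TJM] = -3/7
[KLF]:[TJM] = -16/21:-3/7 = 16/9

[KLF]:[TJM] = 16/9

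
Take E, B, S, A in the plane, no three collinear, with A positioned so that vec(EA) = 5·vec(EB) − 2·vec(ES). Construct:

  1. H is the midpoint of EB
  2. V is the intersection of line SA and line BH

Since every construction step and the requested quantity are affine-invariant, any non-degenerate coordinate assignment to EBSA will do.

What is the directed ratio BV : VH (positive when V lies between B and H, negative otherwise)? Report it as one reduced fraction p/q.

BV:VH = -4/7

Assign E = (0, 0), B = (1, 0), S = (0, 1), A = (5, -2) — the answer is frame-independent, so this choice is without loss of generality.
1. H is the midpoint of EB ⇒ H = (1/2, 0)
2. V is the intersection of line SA and line BH ⇒ V = (5/3, 0)
V = B + t·(H−B) with t = -4/3, so BV:VH = t:(1−t) = -4/3:7/3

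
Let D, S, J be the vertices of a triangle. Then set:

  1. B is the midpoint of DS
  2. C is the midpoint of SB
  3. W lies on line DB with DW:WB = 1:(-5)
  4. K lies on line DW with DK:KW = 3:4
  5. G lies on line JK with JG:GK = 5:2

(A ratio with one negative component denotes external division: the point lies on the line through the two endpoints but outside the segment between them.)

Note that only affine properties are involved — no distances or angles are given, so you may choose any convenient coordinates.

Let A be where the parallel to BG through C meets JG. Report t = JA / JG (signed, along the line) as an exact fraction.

Assign D = (0, 0), S = (1, 0), J = (0, 1) — the answer is frame-independent, so this choice is without loss of generality.
1. B is the midpoint of DS ⇒ B = (1/2, 0)
2. C is the midpoint of SB ⇒ C = (3/4, 0)
3. W lies on line DB with DW:WB = 1:(-5) ⇒ W = (-1/8, 0)
4. K lies on line DW with DK:KW = 3:4 ⇒ K = (-3/56, 0)
5. G lies on line JK with JG:GK = 5:2 ⇒ G = (-15/392, 2/7)
through C parallel to BG: direction (-211/392, 2/7); meets JG at A = (-381/12152, 90/217)
A = J + t·(G−J) with t = 127/155

t = 127/155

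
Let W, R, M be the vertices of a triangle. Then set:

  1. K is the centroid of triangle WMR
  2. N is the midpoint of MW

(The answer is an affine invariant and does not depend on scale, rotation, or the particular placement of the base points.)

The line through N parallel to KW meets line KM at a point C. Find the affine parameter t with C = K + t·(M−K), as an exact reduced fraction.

t = 1/2

Assign W = (0, 0), R = (1, 0), M = (0, 1) — the answer is frame-independent, so this choice is without loss of generality.
1. K is the centroid of triangle WMR ⇒ K = (1/3, 1/3)
2. N is the midpoint of MW ⇒ N = (0, 1/2)
through N parallel to KW: direction (-1/3, -1/3); meets KM at C = (1/6, 2/3)
C = K + t·(M−K) with t = 1/2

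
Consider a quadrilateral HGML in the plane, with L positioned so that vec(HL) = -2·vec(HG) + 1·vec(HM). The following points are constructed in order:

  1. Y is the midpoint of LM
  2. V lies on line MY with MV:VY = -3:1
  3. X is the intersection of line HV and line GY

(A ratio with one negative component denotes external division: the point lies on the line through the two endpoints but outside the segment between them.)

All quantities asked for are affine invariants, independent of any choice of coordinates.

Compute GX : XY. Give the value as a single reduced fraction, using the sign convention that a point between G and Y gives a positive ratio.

Choose coordinates H = (0, 0), G = (1, 0), M = (0, 1), L = (-2, 1).
1. Y is the midpoint of LM ⇒ Y = (-1, 1)
2. V lies on line MY with MV:VY = -3:1 ⇒ V = (-3/2, 1)
3. X is the intersection of line HV and line GY ⇒ X = (-3, 2)
X = G + t·(Y−G) with t = 2, so GX:XY = t:(1−t) = 2:-1

GX:XY = -2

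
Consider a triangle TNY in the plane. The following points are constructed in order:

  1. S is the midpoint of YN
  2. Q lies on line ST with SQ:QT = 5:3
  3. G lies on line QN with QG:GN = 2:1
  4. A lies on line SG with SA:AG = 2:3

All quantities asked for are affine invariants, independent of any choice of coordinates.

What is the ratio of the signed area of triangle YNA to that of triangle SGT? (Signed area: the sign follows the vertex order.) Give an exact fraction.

Work in coordinates with T = (0, 0), N = (1, 0), Y = (0, 1).
1. S is the midpoint of YN ⇒ S = (1/2, 1/2)
2. Q lies on line ST with SQ:QT = 5:3 ⇒ Q = (3/16, 3/16)
3. G lies on line QN with QG:GN = 2:1 ⇒ G = (35/48, 1/16)
4. A lies on line SG with SA:AG = 2:3 ⇒ A = (71/120, 13/40)
2·[YNA] = -1/12, 2·[SGT] = -1/3
[YNA]:[SGT] = -1/12:-1/3 = 1/4

[YNA]:[SGT] = 1/4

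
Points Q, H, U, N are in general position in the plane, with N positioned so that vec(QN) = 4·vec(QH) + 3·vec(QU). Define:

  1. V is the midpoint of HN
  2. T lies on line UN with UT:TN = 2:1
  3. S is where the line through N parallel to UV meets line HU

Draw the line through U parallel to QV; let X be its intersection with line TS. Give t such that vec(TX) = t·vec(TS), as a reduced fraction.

t = 1/7

Work in coordinates with Q = (0, 0), H = (1, 0), U = (0, 1), N = (4, 3).
1. V is the midpoint of HN ⇒ V = (5/2, 3/2)
2. T lies on line UN with UT:TN = 2:1 ⇒ T = (8/3, 7/3)
3. S is where the line through N parallel to UV meets line HU ⇒ S = (-1, 2)
through U parallel to QV: direction (5/2, 3/2); meets TS at X = (15/7, 16/7)
X = T + t·(S−T) with t = 1/7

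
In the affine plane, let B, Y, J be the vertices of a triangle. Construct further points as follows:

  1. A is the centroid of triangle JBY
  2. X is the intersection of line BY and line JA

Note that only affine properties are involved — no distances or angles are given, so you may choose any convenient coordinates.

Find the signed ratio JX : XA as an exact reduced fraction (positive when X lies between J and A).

JX:XA = -3

Assign B = (0, 0), Y = (1, 0), J = (0, 1) — the answer is frame-independent, so this choice is without loss of generality.
1. A is the centroid of triangle JBY ⇒ A = (1/3, 1/3)
2. X is the intersection of line BY and line JA ⇒ X = (1/2, 0)
X = J + t·(A−J) with t = 3/2, so JX:XA = t:(1−t) = 3/2:-1/2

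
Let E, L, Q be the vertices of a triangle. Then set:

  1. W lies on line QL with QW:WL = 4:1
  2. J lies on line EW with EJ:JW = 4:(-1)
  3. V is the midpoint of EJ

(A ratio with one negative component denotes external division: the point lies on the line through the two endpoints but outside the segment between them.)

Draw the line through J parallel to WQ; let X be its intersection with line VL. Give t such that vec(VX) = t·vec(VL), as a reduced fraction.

Choose coordinates E = (0, 0), L = (1, 0), Q = (0, 1).
1. W lies on line QL with QW:WL = 4:1 ⇒ W = (4/5, 1/5)
2. J lies on line EW with EJ:JW = 4:(-1) ⇒ J = (16/15, 4/15)
3. V is the midpoint of EJ ⇒ V = (8/15, 2/15)
through J parallel to WQ: direction (-4/5, 4/5); meets VL at X = (22/15, -2/15)
X = V + t·(L−V) with t = 2

t = 2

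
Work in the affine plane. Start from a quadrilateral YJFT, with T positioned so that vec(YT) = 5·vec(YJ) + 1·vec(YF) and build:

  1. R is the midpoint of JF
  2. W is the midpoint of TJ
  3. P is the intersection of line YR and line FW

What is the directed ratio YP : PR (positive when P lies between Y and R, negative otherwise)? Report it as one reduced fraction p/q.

YP:PR = -12/5

Set Y = (0, 0), J = (1, 0), F = (0, 1), T = (5, 1); any affine frame gives the same invariant.
1. R is the midpoint of JF ⇒ R = (1/2, 1/2)
2. W is the midpoint of TJ ⇒ W = (3, 1/2)
3. P is the intersection of line YR and line FW ⇒ P = (6/7, 6/7)
P = Y + t·(R−Y) with t = 12/7, so YP:PR = t:(1−t) = 12/7:-5/7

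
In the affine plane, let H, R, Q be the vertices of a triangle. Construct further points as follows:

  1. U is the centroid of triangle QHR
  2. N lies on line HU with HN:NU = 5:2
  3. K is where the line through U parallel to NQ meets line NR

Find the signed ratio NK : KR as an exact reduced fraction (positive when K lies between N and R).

NK:KR = 2/9

Work in coordinates with H = (0, 0), R = (1, 0), Q = (0, 1).
1. U is the centroid of triangle QHR ⇒ U = (1/3, 1/3)
2. N lies on line HU with HN:NU = 5:2 ⇒ N = (5/21, 5/21)
3. K is where the line through U parallel to NQ meets line NR ⇒ K = (29/77, 15/77)
K = N + t·(R−N) with t = 2/11, so NK:KR = t:(1−t) = 2/11:9/11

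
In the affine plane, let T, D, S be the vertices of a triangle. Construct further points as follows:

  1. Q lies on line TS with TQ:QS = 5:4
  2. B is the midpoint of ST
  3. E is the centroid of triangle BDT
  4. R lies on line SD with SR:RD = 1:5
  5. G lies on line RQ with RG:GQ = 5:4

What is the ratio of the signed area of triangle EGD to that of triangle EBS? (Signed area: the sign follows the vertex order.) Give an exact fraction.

[EGD]:[EBS] = 145/81

Work in coordinates with T = (0, 0), D = (1, 0), S = (0, 1).
1. Q lies on line TS with TQ:QS = 5:4 ⇒ Q = (0, 5/9)
2. B is the midpoint of ST ⇒ B = (0, 1/2)
3. E is the centroid of triangle BDT ⇒ E = (1/3, 1/6)
4. R lies on line SD with SR:RD = 1:5 ⇒ R = (1/6, 5/6)
5. G lies on line RQ with RG:GQ = 5:4 ⇒ G = (2/27, 55/81)
2·[EGD] = -145/486, 2·[EBS] = -1/6
[EGD]:[EBS] = -145/486:-1/6 = 145/81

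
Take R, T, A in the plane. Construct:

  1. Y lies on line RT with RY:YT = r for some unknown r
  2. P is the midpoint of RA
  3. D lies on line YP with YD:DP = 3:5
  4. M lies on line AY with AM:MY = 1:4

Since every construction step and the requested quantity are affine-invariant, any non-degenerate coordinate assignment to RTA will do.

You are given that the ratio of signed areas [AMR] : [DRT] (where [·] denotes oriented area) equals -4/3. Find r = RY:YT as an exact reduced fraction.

r = -5

Choose coordinates R = (0, 0), T = (1, 0), A = (0, 1).
1. With RY:YT = r, write λ = r/(r+1) so Y = R + λ·(T−R); Y is affine-linear in λ
2. P is the midpoint of RA ⇒ P = (0, 1/2)
3. D lies on line YP with YD:DP = 3:5 ⇒ D is an affine combination of earlier points and hence also affine-linear in λ
4. M lies on line AY with AM:MY = 1:4 ⇒ M is an affine combination of earlier points and hence also affine-linear in λ
Every point depending on Y is an affine combination of Y and λ-independent points, so each such coordinate is linear in λ; the λ² term in each signed area is a multiple of (T−R)×(T−R) = 0, so 2·[AMR] and 2·[DRT] are each linear in λ. Evaluating at λ=0 and λ=1:
  2·[AMR] = -1/5·λ,   2·[DRT] = 3/16
So [AMR]:[DRT] = (-1/5·λ) / (3/16). Setting this equal to -4/3:
  -1/5·λ = -4/3·(3/16)  ⇒  λ = 5/4
Then r = λ/(1−λ) = (5/4)/(-1/4) = -5. Check: with r = -5, Y = (5/4, 0) and [AMR]:[DRT] = -4/3 as required.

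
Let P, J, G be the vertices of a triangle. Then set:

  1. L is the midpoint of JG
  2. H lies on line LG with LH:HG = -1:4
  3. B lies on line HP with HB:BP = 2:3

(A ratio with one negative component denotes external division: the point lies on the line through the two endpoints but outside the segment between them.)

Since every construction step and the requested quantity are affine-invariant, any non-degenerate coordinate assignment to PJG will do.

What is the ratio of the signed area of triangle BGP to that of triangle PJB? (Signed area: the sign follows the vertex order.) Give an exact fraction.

Assign P = (0, 0), J = (1, 0), G = (0, 1) — the answer is frame-independent, so this choice is without loss of generality.
1. L is the midpoint of JG ⇒ L = (1/2, 1/2)
2. H lies on line LG with LH:HG = -1:4 ⇒ H = (2/3, 1/3)
3. B lies on line HP with HB:BP = 2:3 ⇒ B = (2/5, 1/5)
2·[BGP] = 2/5, 2·[PJB] = 1/5
[BGP]:[PJB] = 2/5:1/5 = 2

[BGP]:[PJB] = 2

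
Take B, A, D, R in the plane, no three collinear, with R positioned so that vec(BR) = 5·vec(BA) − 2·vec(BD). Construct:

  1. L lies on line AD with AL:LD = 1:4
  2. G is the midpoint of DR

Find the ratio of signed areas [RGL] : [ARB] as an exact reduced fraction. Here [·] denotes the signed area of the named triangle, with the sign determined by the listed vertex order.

Set B = (0, 0), A = (1, 0), D = (0, 1), R = (5, -2); any affine frame gives the same invariant.
1. L lies on line AD with AL:LD = 1:4 ⇒ L = (4/5, 1/5)
2. G is the midpoint of DR ⇒ G = (5/2, -1/2)
2·[RGL] = 4/5, 2·[ARB] = -2
[RGL]:[ARB] = 4/5:-2 = -2/5

[RGL]:[ARB] = -2/5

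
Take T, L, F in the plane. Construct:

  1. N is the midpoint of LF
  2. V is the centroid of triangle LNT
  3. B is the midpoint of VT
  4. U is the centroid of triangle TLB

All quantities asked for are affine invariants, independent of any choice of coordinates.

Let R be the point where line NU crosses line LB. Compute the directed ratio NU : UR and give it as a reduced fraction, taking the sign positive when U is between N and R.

NU:UR = -13

Assign T = (0, 0), L = (1, 0), F = (0, 1) — the answer is frame-independent, so this choice is without loss of generality.
1. N is the midpoint of LF ⇒ N = (1/2, 1/2)
2. V is the centroid of triangle LNT ⇒ V = (1/2, 1/6)
3. B is the midpoint of VT ⇒ B = (1/4, 1/12)
4. U is the centroid of triangle TLB ⇒ U = (5/12, 1/36)
line NU meets LB at R = (11/26, 5/78)
U = N + t·(R−N) with t = 13/12, so NU:UR = 13/12:-1/12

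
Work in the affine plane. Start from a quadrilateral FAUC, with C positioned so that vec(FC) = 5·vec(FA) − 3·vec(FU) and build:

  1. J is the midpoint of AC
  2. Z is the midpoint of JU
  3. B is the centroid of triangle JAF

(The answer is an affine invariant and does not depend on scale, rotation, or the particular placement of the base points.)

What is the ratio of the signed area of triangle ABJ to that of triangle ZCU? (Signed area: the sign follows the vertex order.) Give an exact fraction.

Work in coordinates with F = (0, 0), A = (1, 0), U = (0, 1), C = (5, -3).
1. J is the midpoint of AC ⇒ J = (3, -3/2)
2. Z is the midpoint of JU ⇒ Z = (3/2, -1/4)
3. B is the centroid of triangle JAF ⇒ B = (4/3, -1/2)
2·[ABJ] = 1/2, 2·[ZCU] = 1/4
[ABJ]:[ZCU] = 1/2:1/4 = 2

[ABJ]:[ZCU] = 2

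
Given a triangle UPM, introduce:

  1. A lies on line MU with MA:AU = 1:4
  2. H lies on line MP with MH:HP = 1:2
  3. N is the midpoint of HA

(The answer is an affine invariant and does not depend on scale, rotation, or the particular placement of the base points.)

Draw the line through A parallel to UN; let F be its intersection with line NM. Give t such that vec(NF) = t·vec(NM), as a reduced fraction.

t = 4/5

Work in coordinates with U = (0, 0), P = (1, 0), M = (0, 1).
1. A lies on line MU with MA:AU = 1:4 ⇒ A = (0, 4/5)
2. H lies on line MP with MH:HP = 1:2 ⇒ H = (1/3, 2/3)
3. N is the midpoint of HA ⇒ N = (1/6, 11/15)
through A parallel to UN: direction (1/6, 11/15); meets NM at F = (1/30, 71/75)
F = N + t·(M−N) with t = 4/5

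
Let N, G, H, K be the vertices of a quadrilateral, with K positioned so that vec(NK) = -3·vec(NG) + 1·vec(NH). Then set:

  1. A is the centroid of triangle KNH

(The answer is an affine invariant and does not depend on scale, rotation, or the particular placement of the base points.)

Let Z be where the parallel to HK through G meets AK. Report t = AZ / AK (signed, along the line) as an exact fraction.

Choose coordinates N = (0, 0), G = (1, 0), H = (0, 1), K = (-3, 1).
1. A is the centroid of triangle KNH ⇒ A = (-1, 2/3)
through G parallel to HK: direction (-3, 0); meets AK at Z = (3, 0)
Z = A + t·(K−A) with t = -2

t = -2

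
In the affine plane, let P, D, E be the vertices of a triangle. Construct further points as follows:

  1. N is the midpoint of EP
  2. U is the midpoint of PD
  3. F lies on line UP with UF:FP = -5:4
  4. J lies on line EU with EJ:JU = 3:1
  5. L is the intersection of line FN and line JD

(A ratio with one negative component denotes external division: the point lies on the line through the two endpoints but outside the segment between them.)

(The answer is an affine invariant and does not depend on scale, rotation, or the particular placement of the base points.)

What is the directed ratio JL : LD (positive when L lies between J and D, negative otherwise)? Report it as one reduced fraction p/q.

JL:LD = -11/24

Choose coordinates P = (0, 0), D = (1, 0), E = (0, 1).
1. N is the midpoint of EP ⇒ N = (0, 1/2)
2. U is the midpoint of PD ⇒ U = (1/2, 0)
3. F lies on line UP with UF:FP = -5:4 ⇒ F = (-2, 0)
4. J lies on line EU with EJ:JU = 3:1 ⇒ J = (3/8, 1/4)
5. L is the intersection of line FN and line JD ⇒ L = (-2/13, 6/13)
L = J + t·(D−J) with t = -11/13, so JL:LD = t:(1−t) = -11/13:24/13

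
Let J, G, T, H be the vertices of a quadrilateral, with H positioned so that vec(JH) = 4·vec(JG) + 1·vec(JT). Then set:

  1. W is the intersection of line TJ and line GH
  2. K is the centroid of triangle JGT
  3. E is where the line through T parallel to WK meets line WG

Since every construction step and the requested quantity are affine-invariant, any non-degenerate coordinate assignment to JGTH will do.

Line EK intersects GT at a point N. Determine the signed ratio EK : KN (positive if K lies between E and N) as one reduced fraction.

EK:KN = 31/5

Set J = (0, 0), G = (1, 0), T = (0, 1), H = (4, 1); any affine frame gives the same invariant.
1. W is the intersection of line TJ and line GH ⇒ W = (0, -1/3)
2. K is the centroid of triangle JGT ⇒ K = (1/3, 1/3)
3. E is where the line through T parallel to WK meets line WG ⇒ E = (-4/5, -3/5)
line EK meets GT at N = (16/31, 15/31)
K = E + t·(N−E) with t = 31/36, so EK:KN = 31/36:5/36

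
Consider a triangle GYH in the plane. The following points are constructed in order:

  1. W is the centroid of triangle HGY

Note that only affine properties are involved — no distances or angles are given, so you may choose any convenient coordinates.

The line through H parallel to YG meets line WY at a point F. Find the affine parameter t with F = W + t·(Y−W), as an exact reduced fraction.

Set G = (0, 0), Y = (1, 0), H = (0, 1); any affine frame gives the same invariant.
1. W is the centroid of triangle HGY ⇒ W = (1/3, 1/3)
through H parallel to YG: direction (-1, 0); meets WY at F = (-1, 1)
F = W + t·(Y−W) with t = -2

t = -2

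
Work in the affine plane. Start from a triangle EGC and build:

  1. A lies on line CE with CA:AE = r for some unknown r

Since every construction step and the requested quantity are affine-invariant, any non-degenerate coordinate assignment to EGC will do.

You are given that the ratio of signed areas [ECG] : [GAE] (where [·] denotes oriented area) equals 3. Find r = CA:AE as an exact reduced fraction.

Set E = (0, 0), G = (1, 0), C = (0, 1); any affine frame gives the same invariant.
1. With CA:AE = r, write λ = r/(r+1) so A = C + λ·(E−C); A is affine-linear in λ
Every point depending on A is an affine combination of A and λ-independent points, so each such coordinate is linear in λ; the λ² term in each signed area is a multiple of (E−C)×(E−C) = 0, so 2·[ECG] and 2·[GAE] are each linear in λ. Evaluating at λ=0 and λ=1:
  2·[ECG] = -1,   2·[GAE] = −λ + 1
So [ECG]:[GAE] = (-1) / (−λ + 1). Setting this equal to 3:
  -1 = 3·(−λ + 1)  ⇒  λ = 4/3
Then r = λ/(1−λ) = (4/3)/(-1/3) = -4. Check: with r = -4, A = (0, -1/3) and [ECG]:[GAE] = 3 as required.

r = -4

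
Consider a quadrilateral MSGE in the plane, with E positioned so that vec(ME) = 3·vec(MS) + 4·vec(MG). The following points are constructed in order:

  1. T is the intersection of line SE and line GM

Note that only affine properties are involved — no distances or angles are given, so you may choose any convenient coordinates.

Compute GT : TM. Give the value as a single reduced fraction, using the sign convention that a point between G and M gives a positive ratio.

Assign M = (0, 0), S = (1, 0), G = (0, 1), E = (3, 4) — the answer is frame-independent, so this choice is without loss of generality.
1. T is the intersection of line SE and line GM ⇒ T = (0, -2)
T = G + t·(M−G) with t = 3, so GT:TM = t:(1−t) = 3:-2

GT:TM = -3/2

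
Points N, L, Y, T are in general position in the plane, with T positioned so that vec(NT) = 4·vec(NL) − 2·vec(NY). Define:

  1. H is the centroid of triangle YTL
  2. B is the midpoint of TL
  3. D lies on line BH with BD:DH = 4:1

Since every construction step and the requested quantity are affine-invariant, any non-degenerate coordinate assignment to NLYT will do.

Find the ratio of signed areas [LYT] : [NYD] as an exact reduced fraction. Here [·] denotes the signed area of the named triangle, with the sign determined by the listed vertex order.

Assign N = (0, 0), L = (1, 0), Y = (0, 1), T = (4, -2) — the answer is frame-independent, so this choice is without loss of generality.
1. H is the centroid of triangle YTL ⇒ H = (5/3, -1/3)
2. B is the midpoint of TL ⇒ B = (5/2, -1)
3. D lies on line BH with BD:DH = 4:1 ⇒ D = (11/6, -7/15)
2·[LYT] = -1, 2·[NYD] = -11/6
[LYT]:[NYD] = -1:-11/6 = 6/11

[LYT]:[NYD] = 6/11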